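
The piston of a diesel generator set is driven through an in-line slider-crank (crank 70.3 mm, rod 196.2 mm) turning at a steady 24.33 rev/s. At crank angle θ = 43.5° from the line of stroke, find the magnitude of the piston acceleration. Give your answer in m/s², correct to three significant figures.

1240

ω = 2π·24.3 = 152.9 rad/s
x(θ) = r cosθ + √(L² − r² sin²θ); with ω constant, a = ω²·d²x/dθ².
d²x/dθ² = −r cosθ − r²(cos2θ)/√u − r⁴ sin²2θ/(4u^{3/2}),  u = L² − r² sin²θ = 0.0361527 m².
Substituting r = 0.0703 m, L = 0.1962 m, θ = 43.5°: d²x/dθ² = -0.05324 m.
a = ω²·d²x/dθ² = (152.9)²·(-0.05324) = -1244.2 m/s²;  |a| = 1244.2 m/s².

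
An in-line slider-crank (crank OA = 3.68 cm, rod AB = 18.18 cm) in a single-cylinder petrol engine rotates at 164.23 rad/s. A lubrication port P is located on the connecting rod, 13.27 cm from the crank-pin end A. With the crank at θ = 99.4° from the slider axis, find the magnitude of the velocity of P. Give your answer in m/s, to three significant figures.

5.82

ω = 164.2 rad/s.  Crank-pin speed |V_A| = rω = 6.0437 m/s, perpendicular to OA.
Rod angle: sinφ = −(r/L) sinθ ⇒ φ = -11.520°; ω_rod = −rω cosθ/√(L²−r²sin²θ) = +5.5411 rad/s.
V_P = V_A + ω_rod × AP, with AP = 0.1327 m along the rod.
Components: V_Px = −rω sinθ − a·ω_rod·sinφ = -5.8157 m/s;  V_Py = rω cosθ + a·ω_rod·cosφ = -0.26659 m/s.
|V_P| = √(V_Px² + V_Py²) = 5.8218 m/s.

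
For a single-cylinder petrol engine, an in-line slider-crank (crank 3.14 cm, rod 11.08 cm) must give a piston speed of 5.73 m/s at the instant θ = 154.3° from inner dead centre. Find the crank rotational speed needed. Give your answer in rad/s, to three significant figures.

567

For an in-line slider-crank, |v_piston| = rω|sinθ|·[1 + r cosθ/√(L² − r² sin²θ)].
With r = 0.0314 m, L = 0.1108 m, θ = 154.3°: the bracketed kinematic factor |dx/dθ| = 0.010113 m.
ω = v/|dx/dθ| = 5.73/0.010113 = 566.59 rad/s.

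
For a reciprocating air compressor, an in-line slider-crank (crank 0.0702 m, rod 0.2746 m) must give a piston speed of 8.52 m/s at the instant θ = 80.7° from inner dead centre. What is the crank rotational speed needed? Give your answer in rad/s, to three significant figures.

For an in-line slider-crank, |v_piston| = rω|sinθ|·[1 + r cosθ/√(L² − r² sin²θ)].
With r = 0.0702 m, L = 0.2746 m, θ = 80.7°: the bracketed kinematic factor |dx/dθ| = 0.072235 m.
ω = v/|dx/dθ| = 8.52/0.072235 = 117.95 rad/s.

118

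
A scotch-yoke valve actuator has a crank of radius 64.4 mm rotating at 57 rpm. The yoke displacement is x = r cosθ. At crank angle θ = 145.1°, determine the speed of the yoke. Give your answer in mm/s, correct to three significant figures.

220

ω = 5.969 rad/s (from 57 rpm).
x = r cosθ ⇒ ẋ = −rω sinθ.
|v| = rω|sinθ| = 0.0644·5.969·|sin 145.1°| = 0.21994 m/s = 219.94 mm/s.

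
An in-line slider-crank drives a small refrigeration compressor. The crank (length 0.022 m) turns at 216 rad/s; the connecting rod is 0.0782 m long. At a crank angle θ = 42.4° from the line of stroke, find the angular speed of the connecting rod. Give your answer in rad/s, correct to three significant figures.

45.7

ω = 216 rad/s
The rod makes angle φ with the slider axis where L sinφ = r sinθ; differentiating, L cosφ·φ̇ = r ω cosθ.
L cosφ = √(L² − r² sin²θ) = 0.07678 m.
|ω_rod| = r ω |cosθ| / √(L² − r² sin²θ) = 0.022·216·0.73846/0.07678 = 45.704 rad/s.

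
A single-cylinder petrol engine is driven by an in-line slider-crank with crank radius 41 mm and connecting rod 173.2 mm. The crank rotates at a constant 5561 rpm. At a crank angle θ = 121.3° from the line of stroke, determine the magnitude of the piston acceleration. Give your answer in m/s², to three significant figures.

ω = 2π·5561/60 = 582.3 rad/s
x(θ) = r cosθ + √(L² − r² sin²θ); with ω constant, a = ω²·d²x/dθ².
d²x/dθ² = −r cosθ − r²(cos2θ)/√u − r⁴ sin²2θ/(4u^{3/2}),  u = L² − r² sin²θ = 0.0287709 m².
Substituting r = 0.041 m, L = 0.1732 m, θ = 121.3°: d²x/dθ² = +0.025747 m.
a = ω²·d²x/dθ² = (582.3)²·(+0.025747) = +8731.5 m/s²;  |a| = 8731.5 m/s².

8730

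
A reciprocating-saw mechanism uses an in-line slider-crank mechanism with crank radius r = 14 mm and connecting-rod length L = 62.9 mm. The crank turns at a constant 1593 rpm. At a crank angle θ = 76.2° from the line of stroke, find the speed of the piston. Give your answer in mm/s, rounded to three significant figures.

ω = 2π·1593/60 = 166.8 rad/s
For an in-line slider-crank, x = r cosθ + √(L² − r² sin²θ), so v = −rω sinθ·[1 + r cosθ/√(L² − r² sin²θ)].
With r = 0.014 m, L = 0.0629 m, θ = 76.2°: √(L² − r² sin²θ) = 0.061413 m.
v = −0.014·166.8·0.97113·[1 + 0.014·0.23853/0.061413] = -2.3914 m/s.
|v| = 2.3914 m/s = 2391.4 mm/s.

2390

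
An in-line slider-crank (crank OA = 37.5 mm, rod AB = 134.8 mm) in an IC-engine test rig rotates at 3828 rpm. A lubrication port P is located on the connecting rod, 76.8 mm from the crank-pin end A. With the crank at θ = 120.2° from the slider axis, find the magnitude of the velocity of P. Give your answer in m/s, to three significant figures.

12.4

ω = 400.9 rad/s.  Crank-pin speed |V_A| = rω = 15.033 m/s, perpendicular to OA.
Rod angle: sinφ = −(r/L) sinθ ⇒ φ = -13.912°; ω_rod = −rω cosθ/√(L²−r²sin²θ) = +57.791 rad/s.
V_P = V_A + ω_rod × AP, with AP = 0.0768 m along the rod.
Components: V_Px = −rω sinθ − a·ω_rod·sinφ = -11.925 m/s;  V_Py = rω cosθ + a·ω_rod·cosφ = -3.2535 m/s.
|V_P| = √(V_Px² + V_Py²) = 12.361 m/s.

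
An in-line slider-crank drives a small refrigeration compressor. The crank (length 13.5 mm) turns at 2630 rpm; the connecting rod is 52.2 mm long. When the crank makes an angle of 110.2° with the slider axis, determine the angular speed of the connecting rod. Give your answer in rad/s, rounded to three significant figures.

25.4

ω = 275.4 rad/s (converted from 2630 rpm).
The rod makes angle φ with the slider axis where L sinφ = r sinθ; differentiating, L cosφ·φ̇ = r ω cosθ.
L cosφ = √(L² − r² sin²θ) = 0.050639 m.
|ω_rod| = r ω |cosθ| / √(L² − r² sin²θ) = 0.0135·275.4·0.34530/0.050639 = 25.353 rad/s.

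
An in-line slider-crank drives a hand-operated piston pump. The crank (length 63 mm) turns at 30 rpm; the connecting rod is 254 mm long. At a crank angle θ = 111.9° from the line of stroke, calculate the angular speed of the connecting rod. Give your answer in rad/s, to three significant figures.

0.299

ω = 3.142 rad/s (converted from 30 rpm).
The rod makes angle φ with the slider axis where L sinφ = r sinθ; differentiating, L cosφ·φ̇ = r ω cosθ.
L cosφ = √(L² − r² sin²θ) = 0.24718 m.
|ω_rod| = r ω |cosθ| / √(L² − r² sin²θ) = 0.063·3.142·0.37299/0.24718 = 0.29865 rad/s.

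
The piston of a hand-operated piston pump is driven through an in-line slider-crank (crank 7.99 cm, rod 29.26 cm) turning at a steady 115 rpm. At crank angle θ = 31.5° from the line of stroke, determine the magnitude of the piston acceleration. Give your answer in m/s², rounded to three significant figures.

11.4

ω = 2π·115/60 = 12.04 rad/s
x(θ) = r cosθ + √(L² − r² sin²θ); with ω constant, a = ω²·d²x/dθ².
d²x/dθ² = −r cosθ − r²(cos2θ)/√u − r⁴ sin²2θ/(4u^{3/2}),  u = L² − r² sin²θ = 0.0838719 m².
Substituting r = 0.0799 m, L = 0.2926 m, θ = 31.5°: d²x/dθ² = -0.078467 m.
a = ω²·d²x/dθ² = (12.04)²·(-0.078467) = -11.38 m/s²;  |a| = 11.38 m/s².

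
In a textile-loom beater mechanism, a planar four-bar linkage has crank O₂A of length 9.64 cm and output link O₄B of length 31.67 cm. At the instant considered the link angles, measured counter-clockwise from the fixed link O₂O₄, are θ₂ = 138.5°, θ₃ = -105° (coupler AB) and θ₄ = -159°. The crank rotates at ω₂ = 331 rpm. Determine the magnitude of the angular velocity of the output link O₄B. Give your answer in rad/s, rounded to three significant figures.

ω₂ = 34.66 rad/s (from 331 rpm).
Differentiating the loop-closure r₂e^{iθ₂}+r₃e^{iθ₃}=r₁+r₄e^{iθ₄} gives r₂ω₂e^{iθ₂}+r₃ω₃e^{iθ₃}=r₄ω₄e^{iθ₄}.
Eliminating the other unknown: ω₄ = r₂ω₂ sin(θ₂−θ₃) / [r₄ sin(θ₄−θ₃)].
Numerator sine = -0.89493; denominator sine = -0.80902.
Result = 0.0964·34.66·(-0.89493) / (0.3167·(-0.80902)) = +11.671 rad/s; magnitude 11.671 rad/s.

11.7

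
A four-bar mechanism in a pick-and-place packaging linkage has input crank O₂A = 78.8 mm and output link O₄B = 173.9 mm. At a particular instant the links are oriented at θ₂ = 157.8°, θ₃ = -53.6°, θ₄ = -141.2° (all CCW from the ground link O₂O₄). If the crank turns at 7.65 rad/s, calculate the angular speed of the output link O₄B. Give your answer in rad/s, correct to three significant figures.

1.81

ω₂ = 7.65 rad/s
Differentiating the loop-closure r₂e^{iθ₂}+r₃e^{iθ₃}=r₁+r₄e^{iθ₄} gives r₂ω₂e^{iθ₂}+r₃ω₃e^{iθ₃}=r₄ω₄e^{iθ₄}.
Eliminating the other unknown: ω₄ = r₂ω₂ sin(θ₂−θ₃) / [r₄ sin(θ₄−θ₃)].
Numerator sine = -0.52101; denominator sine = -0.99912.
Result = 0.0788·7.65·(-0.52101) / (0.1739·(-0.99912)) = +1.8077 rad/s; magnitude 1.8077 rad/s.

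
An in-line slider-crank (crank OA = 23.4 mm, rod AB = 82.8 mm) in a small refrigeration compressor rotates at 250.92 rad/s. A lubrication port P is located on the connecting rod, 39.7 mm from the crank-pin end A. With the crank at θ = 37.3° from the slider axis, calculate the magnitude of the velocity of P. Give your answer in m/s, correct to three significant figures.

ω = 250.9 rad/s.  Crank-pin speed |V_A| = rω = 5.8715 m/s, perpendicular to OA.
Rod angle: sinφ = −(r/L) sinθ ⇒ φ = -9.861°; ω_rod = −rω cosθ/√(L²−r²sin²θ) = -57.255 rad/s.
V_P = V_A + ω_rod × AP, with AP = 0.0397 m along the rod.
Components: V_Px = −rω sinθ − a·ω_rod·sinφ = -3.9473 m/s;  V_Py = rω cosθ + a·ω_rod·cosφ = +2.4312 m/s.
|V_P| = √(V_Px² + V_Py²) = 4.636 m/s.

4.64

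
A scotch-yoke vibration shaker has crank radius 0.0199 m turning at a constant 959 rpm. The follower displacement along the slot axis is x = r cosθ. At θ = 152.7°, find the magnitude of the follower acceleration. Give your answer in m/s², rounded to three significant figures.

178

ω = 100.4 rad/s (from 959 rpm).
x = r cosθ ⇒ ẍ = −rω² cosθ (ω constant).
|a| = rω²|cosθ| = 0.0199·(100.4)²·|cos 152.7°| = 178.35 m/s².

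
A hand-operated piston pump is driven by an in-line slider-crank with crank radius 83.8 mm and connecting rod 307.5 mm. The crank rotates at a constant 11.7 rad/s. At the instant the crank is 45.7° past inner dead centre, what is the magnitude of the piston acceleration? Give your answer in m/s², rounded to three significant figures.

ω = 11.7 rad/s
x(θ) = r cosθ + √(L² − r² sin²θ); with ω constant, a = ω²·d²x/dθ².
d²x/dθ² = −r cosθ − r²(cos2θ)/√u − r⁴ sin²2θ/(4u^{3/2}),  u = L² − r² sin²θ = 0.0909592 m².
Substituting r = 0.0838 m, L = 0.3075 m, θ = 45.7°: d²x/dθ² = -0.058407 m.
a = ω²·d²x/dθ² = (11.7)²·(-0.058407) = -7.9954 m/s²;  |a| = 7.9954 m/s².

8.00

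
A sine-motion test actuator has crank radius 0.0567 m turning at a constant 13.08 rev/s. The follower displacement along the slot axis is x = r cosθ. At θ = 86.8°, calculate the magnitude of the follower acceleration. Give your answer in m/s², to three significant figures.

21.4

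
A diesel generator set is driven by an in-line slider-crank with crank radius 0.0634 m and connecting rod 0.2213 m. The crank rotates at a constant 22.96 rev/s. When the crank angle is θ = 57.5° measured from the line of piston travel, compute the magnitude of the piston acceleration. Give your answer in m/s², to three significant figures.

ω = 2π·23 = 144.3 rad/s
x(θ) = r cosθ + √(L² − r² sin²θ); with ω constant, a = ω²·d²x/dθ².
d²x/dθ² = −r cosθ − r²(cos2θ)/√u − r⁴ sin²2θ/(4u^{3/2}),  u = L² − r² sin²θ = 0.0461145 m².
Substituting r = 0.0634 m, L = 0.2213 m, θ = 57.5°: d²x/dθ² = -0.026489 m.
a = ω²·d²x/dθ² = (144.3)²·(-0.026489) = -551.28 m/s²;  |a| = 551.28 m/s².

551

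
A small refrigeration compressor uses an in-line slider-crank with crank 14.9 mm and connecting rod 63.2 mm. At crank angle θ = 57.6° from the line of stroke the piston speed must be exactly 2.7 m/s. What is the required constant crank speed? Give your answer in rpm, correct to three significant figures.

1820

For an in-line slider-crank, |v_piston| = rω|sinθ|·[1 + r cosθ/√(L² − r² sin²θ)].
With r = 0.0149 m, L = 0.0632 m, θ = 57.6°: the bracketed kinematic factor |dx/dθ| = 0.014202 m.
ω = v/|dx/dθ| = 2.7/0.014202 = 190.11 rad/s.
N = 60ω/(2π) = 1815.4 rpm.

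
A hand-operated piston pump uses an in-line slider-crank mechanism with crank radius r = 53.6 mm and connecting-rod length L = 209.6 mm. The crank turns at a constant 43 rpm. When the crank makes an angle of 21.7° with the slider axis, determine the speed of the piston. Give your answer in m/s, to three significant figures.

0.111

ω = 2π·43/60 = 4.503 rad/s
For an in-line slider-crank, x = r cosθ + √(L² − r² sin²θ), so v = −rω sinθ·[1 + r cosθ/√(L² − r² sin²θ)].
With r = 0.0536 m, L = 0.2096 m, θ = 21.7°: √(L² − r² sin²θ) = 0.20866 m.
v = −0.0536·4.503·0.36975·[1 + 0.0536·0.92913/0.20866] = -0.11054 m/s.
|v| = 0.11054 m/s.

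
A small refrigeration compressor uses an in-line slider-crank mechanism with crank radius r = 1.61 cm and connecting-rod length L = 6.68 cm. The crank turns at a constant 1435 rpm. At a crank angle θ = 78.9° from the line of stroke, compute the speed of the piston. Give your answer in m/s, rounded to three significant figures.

ω = 2π·1435/60 = 150.3 rad/s
For an in-line slider-crank, x = r cosθ + √(L² − r² sin²θ), so v = −rω sinθ·[1 + r cosθ/√(L² − r² sin²θ)].
With r = 0.0161 m, L = 0.0668 m, θ = 78.9°: √(L² − r² sin²θ) = 0.064905 m.
v = −0.0161·150.3·0.98129·[1 + 0.0161·0.19252/0.064905] = -2.4875 m/s.
|v| = 2.4875 m/s.

2.49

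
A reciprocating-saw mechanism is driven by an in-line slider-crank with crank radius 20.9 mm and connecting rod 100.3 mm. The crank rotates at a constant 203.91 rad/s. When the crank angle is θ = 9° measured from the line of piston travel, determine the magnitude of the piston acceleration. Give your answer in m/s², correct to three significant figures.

1030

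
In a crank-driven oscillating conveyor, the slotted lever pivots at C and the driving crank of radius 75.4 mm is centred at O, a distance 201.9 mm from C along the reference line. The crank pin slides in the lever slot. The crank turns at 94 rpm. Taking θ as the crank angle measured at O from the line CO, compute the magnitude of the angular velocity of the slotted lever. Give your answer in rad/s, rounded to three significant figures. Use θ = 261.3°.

0.796

ω = 9.844 rad/s (from 94 rpm).
Crank pin A relative to C: A = (d + r cosθ, r sinθ); lever angle φ = atan2(r sinθ, d + r cosθ).
Differentiating tanφ: φ̇ = rω(d cosθ + r)/(d² + r² + 2dr cosθ).
d² + r² + 2dr cosθ = |CA|² = 0.0418434 m²;  d cosθ + r = +0.04486 m.
|ω_lever| = |0.0754·9.844·+0.04486| / 0.0418434 = 0.79573 rad/s.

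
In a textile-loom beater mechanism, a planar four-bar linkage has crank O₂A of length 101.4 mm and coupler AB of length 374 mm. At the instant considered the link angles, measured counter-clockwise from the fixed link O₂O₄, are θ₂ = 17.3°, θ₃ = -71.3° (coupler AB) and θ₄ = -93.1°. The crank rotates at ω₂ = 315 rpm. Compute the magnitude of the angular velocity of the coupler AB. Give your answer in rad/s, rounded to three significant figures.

ω₂ = 32.99 rad/s (from 315 rpm).
Differentiating the loop-closure r₂e^{iθ₂}+r₃e^{iθ₃}=r₁+r₄e^{iθ₄} gives r₂ω₂e^{iθ₂}+r₃ω₃e^{iθ₃}=r₄ω₄e^{iθ₄}.
Eliminating the other unknown: ω₃ = r₂ω₂ sin(θ₄−θ₂) / [r₃ sin(θ₃−θ₄)].
Numerator sine = -0.93728; denominator sine = +0.37137.
Result = 0.1014·32.99·(-0.93728) / (0.374·(+0.37137)) = -22.572 rad/s; magnitude 22.572 rad/s.

22.6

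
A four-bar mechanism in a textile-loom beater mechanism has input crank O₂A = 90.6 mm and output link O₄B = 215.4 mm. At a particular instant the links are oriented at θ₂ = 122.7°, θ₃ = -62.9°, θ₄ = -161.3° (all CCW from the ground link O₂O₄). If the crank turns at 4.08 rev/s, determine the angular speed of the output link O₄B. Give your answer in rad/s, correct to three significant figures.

ω₂ = 25.64 rad/s (from 4.08 rev/s).
Differentiating the loop-closure r₂e^{iθ₂}+r₃e^{iθ₃}=r₁+r₄e^{iθ₄} gives r₂ω₂e^{iθ₂}+r₃ω₃e^{iθ₃}=r₄ω₄e^{iθ₄}.
Eliminating the other unknown: ω₄ = r₂ω₂ sin(θ₂−θ₃) / [r₄ sin(θ₄−θ₃)].
Numerator sine = -0.09758; denominator sine = -0.98927.
Result = 0.0906·25.64·(-0.09758) / (0.2154·(-0.98927)) = +1.0636 rad/s; magnitude 1.0636 rad/s.

1.06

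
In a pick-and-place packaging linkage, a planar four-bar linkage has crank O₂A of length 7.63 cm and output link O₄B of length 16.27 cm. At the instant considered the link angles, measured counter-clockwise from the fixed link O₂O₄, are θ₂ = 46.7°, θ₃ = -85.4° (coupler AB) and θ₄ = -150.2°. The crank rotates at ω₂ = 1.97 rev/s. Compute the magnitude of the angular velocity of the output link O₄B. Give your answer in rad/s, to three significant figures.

ω₂ = 12.38 rad/s (from 1.97 rev/s).
Differentiating the loop-closure r₂e^{iθ₂}+r₃e^{iθ₃}=r₁+r₄e^{iθ₄} gives r₂ω₂e^{iθ₂}+r₃ω₃e^{iθ₃}=r₄ω₄e^{iθ₄}.
Eliminating the other unknown: ω₄ = r₂ω₂ sin(θ₂−θ₃) / [r₄ sin(θ₄−θ₃)].
Numerator sine = +0.74198; denominator sine = -0.90483.
Result = 0.0763·12.38·(+0.74198) / (0.1627·(-0.90483)) = -4.76 rad/s; magnitude 4.76 rad/s.

4.76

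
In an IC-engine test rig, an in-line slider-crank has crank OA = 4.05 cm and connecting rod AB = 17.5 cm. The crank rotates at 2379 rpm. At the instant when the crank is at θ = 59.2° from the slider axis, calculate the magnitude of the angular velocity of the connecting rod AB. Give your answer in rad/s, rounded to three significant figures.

30.1

ω = 249.1 rad/s (converted from 2379 rpm).
The rod makes angle φ with the slider axis where L sinφ = r sinθ; differentiating, L cosφ·φ̇ = r ω cosθ.
L cosφ = √(L² − r² sin²θ) = 0.17151 m.
|ω_rod| = r ω |cosθ| / √(L² − r² sin²θ) = 0.0405·249.1·0.51204/0.17151 = 30.123 rad/s.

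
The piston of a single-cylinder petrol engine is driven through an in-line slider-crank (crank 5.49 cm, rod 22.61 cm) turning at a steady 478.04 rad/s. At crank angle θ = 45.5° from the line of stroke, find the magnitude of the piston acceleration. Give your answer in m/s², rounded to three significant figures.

ω = 478 rad/s
x(θ) = r cosθ + √(L² − r² sin²θ); with ω constant, a = ω²·d²x/dθ².
d²x/dθ² = −r cosθ − r²(cos2θ)/√u − r⁴ sin²2θ/(4u^{3/2}),  u = L² − r² sin²θ = 0.0495879 m².
Substituting r = 0.0549 m, L = 0.2261 m, θ = 45.5°: d²x/dθ² = -0.038449 m.
a = ω²·d²x/dθ² = (478)²·(-0.038449) = -8786.5 m/s²;  |a| = 8786.5 m/s².

8790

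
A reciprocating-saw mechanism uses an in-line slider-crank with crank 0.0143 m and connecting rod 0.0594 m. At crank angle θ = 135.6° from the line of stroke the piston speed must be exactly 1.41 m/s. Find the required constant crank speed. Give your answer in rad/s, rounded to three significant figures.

For an in-line slider-crank, |v_piston| = rω|sinθ|·[1 + r cosθ/√(L² − r² sin²θ)].
With r = 0.0143 m, L = 0.0594 m, θ = 135.6°: the bracketed kinematic factor |dx/dθ| = 0.0082593 m.
ω = v/|dx/dθ| = 1.41/0.0082593 = 170.72 rad/s.

171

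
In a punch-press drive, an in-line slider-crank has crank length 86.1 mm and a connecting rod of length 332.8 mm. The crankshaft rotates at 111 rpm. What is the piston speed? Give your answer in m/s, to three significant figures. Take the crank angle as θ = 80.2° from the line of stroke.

1.03

ω = 2π·111/60 = 11.62 rad/s
For an in-line slider-crank, x = r cosθ + √(L² − r² sin²θ), so v = −rω sinθ·[1 + r cosθ/√(L² − r² sin²θ)].
With r = 0.0861 m, L = 0.3328 m, θ = 80.2°: √(L² − r² sin²θ) = 0.3218 m.
v = −0.0861·11.62·0.98541·[1 + 0.0861·0.17021/0.3218] = -1.0311 m/s.
|v| = 1.0311 m/s.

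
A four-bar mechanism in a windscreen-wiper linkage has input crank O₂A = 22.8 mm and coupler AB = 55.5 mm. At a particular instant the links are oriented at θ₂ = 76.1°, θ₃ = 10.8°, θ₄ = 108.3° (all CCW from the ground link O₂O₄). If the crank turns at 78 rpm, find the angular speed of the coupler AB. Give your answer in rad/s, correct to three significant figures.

1.80

ω₂ = 8.168 rad/s (from 78 rpm).
Differentiating the loop-closure r₂e^{iθ₂}+r₃e^{iθ₃}=r₁+r₄e^{iθ₄} gives r₂ω₂e^{iθ₂}+r₃ω₃e^{iθ₃}=r₄ω₄e^{iθ₄}.
Eliminating the other unknown: ω₃ = r₂ω₂ sin(θ₄−θ₂) / [r₃ sin(θ₃−θ₄)].
Numerator sine = +0.53288; denominator sine = -0.99144.
Result = 0.0228·8.168·(+0.53288) / (0.0555·(-0.99144)) = -1.8035 rad/s; magnitude 1.8035 rad/s.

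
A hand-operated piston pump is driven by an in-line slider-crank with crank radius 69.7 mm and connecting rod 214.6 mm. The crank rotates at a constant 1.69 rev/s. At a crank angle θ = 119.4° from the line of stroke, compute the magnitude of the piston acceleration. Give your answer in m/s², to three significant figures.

ω = 2π·1.69 = 10.62 rad/s
x(θ) = r cosθ + √(L² − r² sin²θ); with ω constant, a = ω²·d²x/dθ².
d²x/dθ² = −r cosθ − r²(cos2θ)/√u − r⁴ sin²2θ/(4u^{3/2}),  u = L² − r² sin²θ = 0.0423658 m².
Substituting r = 0.0697 m, L = 0.2146 m, θ = 119.4°: d²x/dθ² = +0.045948 m.
a = ω²·d²x/dθ² = (10.62)²·(+0.045948) = +5.1808 m/s²;  |a| = 5.1808 m/s².

5.18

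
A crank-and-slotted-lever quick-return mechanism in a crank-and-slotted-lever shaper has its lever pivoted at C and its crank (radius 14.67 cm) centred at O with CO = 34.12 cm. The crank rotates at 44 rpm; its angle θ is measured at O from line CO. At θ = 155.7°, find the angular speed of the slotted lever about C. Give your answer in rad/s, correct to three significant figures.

2.38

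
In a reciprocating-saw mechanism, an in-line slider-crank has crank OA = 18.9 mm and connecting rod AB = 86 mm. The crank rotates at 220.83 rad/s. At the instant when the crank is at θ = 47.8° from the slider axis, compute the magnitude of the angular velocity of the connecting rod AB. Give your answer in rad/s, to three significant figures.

33.0

ω = 220.8 rad/s
The rod makes angle φ with the slider axis where L sinφ = r sinθ; differentiating, L cosφ·φ̇ = r ω cosθ.
L cosφ = √(L² − r² sin²θ) = 0.084853 m.
|ω_rod| = r ω |cosθ| / √(L² − r² sin²θ) = 0.0189·220.8·0.67172/0.084853 = 33.04 rad/s.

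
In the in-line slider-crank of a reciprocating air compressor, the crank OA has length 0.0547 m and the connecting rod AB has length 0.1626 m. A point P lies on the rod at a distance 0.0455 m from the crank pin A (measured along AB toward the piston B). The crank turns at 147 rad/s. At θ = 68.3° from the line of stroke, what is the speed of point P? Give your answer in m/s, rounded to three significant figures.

ω = 147 rad/s.  Crank-pin speed |V_A| = rω = 8.0409 m/s, perpendicular to OA.
Rod angle: sinφ = −(r/L) sinθ ⇒ φ = -18.214°; ω_rod = −rω cosθ/√(L²−r²sin²θ) = -19.249 rad/s.
V_P = V_A + ω_rod × AP, with AP = 0.0455 m along the rod.
Components: V_Px = −rω sinθ − a·ω_rod·sinφ = -7.7448 m/s;  V_Py = rω cosθ + a·ω_rod·cosφ = +2.1411 m/s.
|V_P| = √(V_Px² + V_Py²) = 8.0353 m/s.

8.04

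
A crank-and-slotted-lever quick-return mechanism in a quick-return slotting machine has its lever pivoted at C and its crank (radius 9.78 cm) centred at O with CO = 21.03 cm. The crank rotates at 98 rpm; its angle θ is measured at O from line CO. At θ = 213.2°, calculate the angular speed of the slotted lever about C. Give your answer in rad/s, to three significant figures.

ω = 10.26 rad/s (from 98 rpm).
Crank pin A relative to C: A = (d + r cosθ, r sinθ); lever angle φ = atan2(r sinθ, d + r cosθ).
Differentiating tanφ: φ̇ = rω(d cosθ + r)/(d² + r² + 2dr cosθ).
d² + r² + 2dr cosθ = |CA|² = 0.0193709 m²;  d cosθ + r = -0.078172 m.
|ω_lever| = |0.0978·10.26·-0.078172| / 0.0193709 = 4.0503 rad/s.

4.05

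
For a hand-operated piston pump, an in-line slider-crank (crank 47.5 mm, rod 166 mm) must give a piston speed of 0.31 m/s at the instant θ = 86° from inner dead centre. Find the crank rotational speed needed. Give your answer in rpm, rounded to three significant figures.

61.2

For an in-line slider-crank, |v_piston| = rω|sinθ|·[1 + r cosθ/√(L² − r² sin²θ)].
With r = 0.0475 m, L = 0.166 m, θ = 86°: the bracketed kinematic factor |dx/dθ| = 0.048371 m.
ω = v/|dx/dθ| = 0.31/0.048371 = 6.4088 rad/s.
N = 60ω/(2π) = 61.199 rpm.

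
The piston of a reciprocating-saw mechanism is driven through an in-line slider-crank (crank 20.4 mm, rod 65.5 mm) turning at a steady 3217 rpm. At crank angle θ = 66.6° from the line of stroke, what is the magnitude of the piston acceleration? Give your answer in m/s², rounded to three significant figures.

ω = 2π·3217/60 = 336.9 rad/s
x(θ) = r cosθ + √(L² − r² sin²θ); with ω constant, a = ω²·d²x/dθ².
d²x/dθ² = −r cosθ − r²(cos2θ)/√u − r⁴ sin²2θ/(4u^{3/2}),  u = L² − r² sin²θ = 0.00393973 m².
Substituting r = 0.0204 m, L = 0.0655 m, θ = 66.6°: d²x/dθ² = -0.0036562 m.
a = ω²·d²x/dθ² = (336.9)²·(-0.0036562) = -414.94 m/s²;  |a| = 414.94 m/s².

415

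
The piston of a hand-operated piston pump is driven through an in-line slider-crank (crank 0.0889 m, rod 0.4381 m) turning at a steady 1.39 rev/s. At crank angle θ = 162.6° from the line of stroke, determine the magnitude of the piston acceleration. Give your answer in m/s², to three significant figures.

ω = 2π·1.39 = 8.734 rad/s
x(θ) = r cosθ + √(L² − r² sin²θ); with ω constant, a = ω²·d²x/dθ².
d²x/dθ² = −r cosθ − r²(cos2θ)/√u − r⁴ sin²2θ/(4u^{3/2}),  u = L² − r² sin²θ = 0.191225 m².
Substituting r = 0.0889 m, L = 0.4381 m, θ = 162.6°: d²x/dθ² = +0.06993 m.
a = ω²·d²x/dθ² = (8.734)²·(+0.06993) = +5.334 m/s²;  |a| = 5.334 m/s².

5.33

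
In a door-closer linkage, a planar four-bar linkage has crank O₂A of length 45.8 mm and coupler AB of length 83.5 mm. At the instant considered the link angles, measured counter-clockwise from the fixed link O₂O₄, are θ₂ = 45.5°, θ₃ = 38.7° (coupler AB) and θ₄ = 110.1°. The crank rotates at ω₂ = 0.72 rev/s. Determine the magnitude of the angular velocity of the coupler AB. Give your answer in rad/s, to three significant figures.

2.37

ω₂ = 4.524 rad/s (from 0.72 rev/s).
Differentiating the loop-closure r₂e^{iθ₂}+r₃e^{iθ₃}=r₁+r₄e^{iθ₄} gives r₂ω₂e^{iθ₂}+r₃ω₃e^{iθ₃}=r₄ω₄e^{iθ₄}.
Eliminating the other unknown: ω₃ = r₂ω₂ sin(θ₄−θ₂) / [r₃ sin(θ₃−θ₄)].
Numerator sine = +0.90334; denominator sine = -0.94777.
Result = 0.0458·4.524·(+0.90334) / (0.0835·(-0.94777)) = -2.365 rad/s; magnitude 2.365 rad/s.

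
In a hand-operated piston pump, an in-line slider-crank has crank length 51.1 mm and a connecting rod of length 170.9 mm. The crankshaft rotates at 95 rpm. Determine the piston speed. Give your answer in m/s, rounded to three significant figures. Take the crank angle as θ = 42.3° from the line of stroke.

0.419

ω = 2π·95/60 = 9.948 rad/s
For an in-line slider-crank, x = r cosθ + √(L² − r² sin²θ), so v = −rω sinθ·[1 + r cosθ/√(L² − r² sin²θ)].
With r = 0.0511 m, L = 0.1709 m, θ = 42.3°: √(L² − r² sin²θ) = 0.1674 m.
v = −0.0511·9.948·0.67301·[1 + 0.0511·0.73963/0.1674] = -0.41938 m/s.
|v| = 0.41938 m/s.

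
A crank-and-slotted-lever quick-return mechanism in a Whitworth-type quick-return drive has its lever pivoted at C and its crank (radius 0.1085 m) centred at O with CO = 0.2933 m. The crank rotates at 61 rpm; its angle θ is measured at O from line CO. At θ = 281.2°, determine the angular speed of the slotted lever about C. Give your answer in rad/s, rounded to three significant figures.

ω = 6.388 rad/s (from 61 rpm).
Crank pin A relative to C: A = (d + r cosθ, r sinθ); lever angle φ = atan2(r sinθ, d + r cosθ).
Differentiating tanφ: φ̇ = rω(d cosθ + r)/(d² + r² + 2dr cosθ).
d² + r² + 2dr cosθ = |CA|² = 0.110159 m²;  d cosθ + r = +0.16547 m.
|ω_lever| = |0.1085·6.388·+0.16547| / 0.110159 = 1.0411 rad/s.

1.04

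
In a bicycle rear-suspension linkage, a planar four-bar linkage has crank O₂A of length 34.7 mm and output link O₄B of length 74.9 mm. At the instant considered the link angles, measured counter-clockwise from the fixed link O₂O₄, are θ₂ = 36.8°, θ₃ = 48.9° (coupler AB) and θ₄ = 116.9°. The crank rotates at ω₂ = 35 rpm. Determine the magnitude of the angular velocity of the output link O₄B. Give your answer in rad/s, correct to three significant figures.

ω₂ = 3.665 rad/s (from 35 rpm).
Differentiating the loop-closure r₂e^{iθ₂}+r₃e^{iθ₃}=r₁+r₄e^{iθ₄} gives r₂ω₂e^{iθ₂}+r₃ω₃e^{iθ₃}=r₄ω₄e^{iθ₄}.
Eliminating the other unknown: ω₄ = r₂ω₂ sin(θ₂−θ₃) / [r₄ sin(θ₄−θ₃)].
Numerator sine = -0.20962; denominator sine = +0.92718.
Result = 0.0347·3.665·(-0.20962) / (0.0749·(+0.92718)) = -0.38389 rad/s; magnitude 0.38389 rad/s.

0.384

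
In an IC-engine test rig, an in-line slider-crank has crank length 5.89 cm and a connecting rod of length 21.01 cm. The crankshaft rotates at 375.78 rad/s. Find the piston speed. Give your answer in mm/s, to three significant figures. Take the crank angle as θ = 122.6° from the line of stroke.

15700

ω = 375.8 rad/s
For an in-line slider-crank, x = r cosθ + √(L² − r² sin²θ), so v = −rω sinθ·[1 + r cosθ/√(L² − r² sin²θ)].
With r = 0.0589 m, L = 0.2101 m, θ = 122.6°: √(L² − r² sin²θ) = 0.20416 m.
v = −0.0589·375.8·0.84245·[1 + 0.0589·-0.53877/0.20416] = -15.748 m/s.
|v| = 15.748 m/s = 15748 mm/s.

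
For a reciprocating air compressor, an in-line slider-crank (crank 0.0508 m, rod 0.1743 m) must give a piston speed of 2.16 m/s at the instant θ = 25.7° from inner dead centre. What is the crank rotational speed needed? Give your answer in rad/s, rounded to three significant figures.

77.5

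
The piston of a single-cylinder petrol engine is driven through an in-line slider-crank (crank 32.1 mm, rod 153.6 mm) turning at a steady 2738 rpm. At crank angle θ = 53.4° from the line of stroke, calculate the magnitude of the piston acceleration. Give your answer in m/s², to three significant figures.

ω = 2π·2738/60 = 286.7 rad/s
x(θ) = r cosθ + √(L² − r² sin²θ); with ω constant, a = ω²·d²x/dθ².
d²x/dθ² = −r cosθ − r²(cos2θ)/√u − r⁴ sin²2θ/(4u^{3/2}),  u = L² − r² sin²θ = 0.0229288 m².
Substituting r = 0.0321 m, L = 0.1536 m, θ = 53.4°: d²x/dθ² = -0.017242 m.
a = ω²·d²x/dθ² = (286.7)²·(-0.017242) = -1417.5 m/s²;  |a| = 1417.5 m/s².

1420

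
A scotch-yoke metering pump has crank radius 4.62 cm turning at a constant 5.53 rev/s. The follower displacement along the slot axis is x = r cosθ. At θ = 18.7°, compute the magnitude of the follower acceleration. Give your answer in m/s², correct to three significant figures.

52.8

ω = 34.75 rad/s (from 5.53 rev/s).
x = r cosθ ⇒ ẍ = −rω² cosθ (ω constant).
|a| = rω²|cosθ| = 0.0462·(34.75)²·|cos 18.7°| = 52.832 m/s².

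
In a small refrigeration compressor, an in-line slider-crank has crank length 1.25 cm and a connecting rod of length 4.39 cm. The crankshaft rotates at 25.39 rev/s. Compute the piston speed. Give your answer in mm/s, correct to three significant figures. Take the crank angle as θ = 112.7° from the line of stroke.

1630

ω = 2π·25.4 = 159.5 rad/s
For an in-line slider-crank, x = r cosθ + √(L² − r² sin²θ), so v = −rω sinθ·[1 + r cosθ/√(L² − r² sin²θ)].
With r = 0.0125 m, L = 0.0439 m, θ = 112.7°: √(L² − r² sin²θ) = 0.042358 m.
v = −0.0125·159.5·0.92254·[1 + 0.0125·-0.38591/0.042358] = -1.6302 m/s.
|v| = 1.6302 m/s = 1630.2 mm/s.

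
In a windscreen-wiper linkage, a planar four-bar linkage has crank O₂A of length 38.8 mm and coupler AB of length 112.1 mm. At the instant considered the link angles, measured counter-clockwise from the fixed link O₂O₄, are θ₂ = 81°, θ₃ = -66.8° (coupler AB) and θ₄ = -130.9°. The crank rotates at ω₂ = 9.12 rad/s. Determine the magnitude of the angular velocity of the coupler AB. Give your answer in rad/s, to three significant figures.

ω₂ = 9.12 rad/s
Differentiating the loop-closure r₂e^{iθ₂}+r₃e^{iθ₃}=r₁+r₄e^{iθ₄} gives r₂ω₂e^{iθ₂}+r₃ω₃e^{iθ₃}=r₄ω₄e^{iθ₄}.
Eliminating the other unknown: ω₃ = r₂ω₂ sin(θ₄−θ₂) / [r₃ sin(θ₃−θ₄)].
Numerator sine = +0.52844; denominator sine = +0.89956.
Result = 0.0388·9.12·(+0.52844) / (0.1121·(+0.89956)) = +1.8543 rad/s; magnitude 1.8543 rad/s.

1.85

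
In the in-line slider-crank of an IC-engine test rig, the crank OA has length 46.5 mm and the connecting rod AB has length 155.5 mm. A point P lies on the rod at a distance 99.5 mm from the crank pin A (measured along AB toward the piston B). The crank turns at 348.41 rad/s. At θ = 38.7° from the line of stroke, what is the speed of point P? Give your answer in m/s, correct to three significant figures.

12.5

ω = 348.4 rad/s.  Crank-pin speed |V_A| = rω = 16.201 m/s, perpendicular to OA.
Rod angle: sinφ = −(r/L) sinθ ⇒ φ = -10.776°; ω_rod = −rω cosθ/√(L²−r²sin²θ) = -82.77 rad/s.
V_P = V_A + ω_rod × AP, with AP = 0.0995 m along the rod.
Components: V_Px = −rω sinθ − a·ω_rod·sinφ = -11.669 m/s;  V_Py = rω cosθ + a·ω_rod·cosφ = +4.5534 m/s.
|V_P| = √(V_Px² + V_Py²) = 12.526 m/s.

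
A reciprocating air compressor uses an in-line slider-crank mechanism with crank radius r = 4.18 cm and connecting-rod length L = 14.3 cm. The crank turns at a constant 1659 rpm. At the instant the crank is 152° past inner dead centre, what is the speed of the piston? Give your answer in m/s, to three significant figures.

2.52

ω = 2π·1659/60 = 173.7 rad/s
For an in-line slider-crank, x = r cosθ + √(L² − r² sin²θ), so v = −rω sinθ·[1 + r cosθ/√(L² − r² sin²θ)].
With r = 0.0418 m, L = 0.143 m, θ = 152°: √(L² − r² sin²θ) = 0.14165 m.
v = −0.0418·173.7·0.46947·[1 + 0.0418·-0.88295/0.14165] = -2.521 m/s.
|v| = 2.521 m/s.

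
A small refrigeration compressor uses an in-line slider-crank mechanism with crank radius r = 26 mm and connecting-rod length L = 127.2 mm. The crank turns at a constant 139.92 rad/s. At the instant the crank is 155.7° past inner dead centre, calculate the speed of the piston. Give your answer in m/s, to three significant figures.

1.22

ω = 139.9 rad/s
For an in-line slider-crank, x = r cosθ + √(L² − r² sin²θ), so v = −rω sinθ·[1 + r cosθ/√(L² − r² sin²θ)].
With r = 0.026 m, L = 0.1272 m, θ = 155.7°: √(L² − r² sin²θ) = 0.12675 m.
v = −0.026·139.9·0.41151·[1 + 0.026·-0.91140/0.12675] = -1.2172 m/s.
|v| = 1.2172 m/s.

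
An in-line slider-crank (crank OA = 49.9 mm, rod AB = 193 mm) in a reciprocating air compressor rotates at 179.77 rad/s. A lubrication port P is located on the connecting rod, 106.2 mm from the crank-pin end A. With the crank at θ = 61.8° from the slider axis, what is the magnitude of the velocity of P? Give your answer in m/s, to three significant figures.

8.66

ω = 179.8 rad/s.  Crank-pin speed |V_A| = rω = 8.9705 m/s, perpendicular to OA.
Rod angle: sinφ = −(r/L) sinθ ⇒ φ = -13.171°; ω_rod = −rω cosθ/√(L²−r²sin²θ) = -22.557 rad/s.
V_P = V_A + ω_rod × AP, with AP = 0.1062 m along the rod.
Components: V_Px = −rω sinθ − a·ω_rod·sinφ = -8.4516 m/s;  V_Py = rω cosθ + a·ω_rod·cosφ = +1.9065 m/s.
|V_P| = √(V_Px² + V_Py²) = 8.664 m/s.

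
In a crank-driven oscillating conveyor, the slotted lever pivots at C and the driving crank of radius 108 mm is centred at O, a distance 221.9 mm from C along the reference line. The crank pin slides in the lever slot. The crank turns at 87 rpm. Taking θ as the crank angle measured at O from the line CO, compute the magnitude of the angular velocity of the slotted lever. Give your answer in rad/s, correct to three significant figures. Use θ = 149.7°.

4.21

ω = 9.111 rad/s (from 87 rpm).
Crank pin A relative to C: A = (d + r cosθ, r sinθ); lever angle φ = atan2(r sinθ, d + r cosθ).
Differentiating tanφ: φ̇ = rω(d cosθ + r)/(d² + r² + 2dr cosθ).
d² + r² + 2dr cosθ = |CA|² = 0.0195207 m²;  d cosθ + r = -0.083587 m.
|ω_lever| = |0.108·9.111·-0.083587| / 0.0195207 = 4.2132 rad/s.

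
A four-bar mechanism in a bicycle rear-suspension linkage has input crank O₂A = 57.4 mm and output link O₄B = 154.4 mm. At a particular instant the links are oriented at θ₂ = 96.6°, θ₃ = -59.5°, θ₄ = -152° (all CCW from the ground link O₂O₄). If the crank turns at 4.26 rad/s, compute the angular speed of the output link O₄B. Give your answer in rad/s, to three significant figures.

ω₂ = 4.26 rad/s
Differentiating the loop-closure r₂e^{iθ₂}+r₃e^{iθ₃}=r₁+r₄e^{iθ₄} gives r₂ω₂e^{iθ₂}+r₃ω₃e^{iθ₃}=r₄ω₄e^{iθ₄}.
Eliminating the other unknown: ω₄ = r₂ω₂ sin(θ₂−θ₃) / [r₄ sin(θ₄−θ₃)].
Numerator sine = +0.40514; denominator sine = -0.99905.
Result = 0.0574·4.26·(+0.40514) / (0.1544·(-0.99905)) = -0.64224 rad/s; magnitude 0.64224 rad/s.

0.642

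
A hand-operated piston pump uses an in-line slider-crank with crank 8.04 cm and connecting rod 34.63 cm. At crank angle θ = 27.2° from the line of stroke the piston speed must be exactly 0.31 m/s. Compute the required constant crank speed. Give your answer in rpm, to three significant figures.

66.7

For an in-line slider-crank, |v_piston| = rω|sinθ|·[1 + r cosθ/√(L² − r² sin²θ)].
With r = 0.0804 m, L = 0.3463 m, θ = 27.2°: the bracketed kinematic factor |dx/dθ| = 0.044383 m.
ω = v/|dx/dθ| = 0.31/0.044383 = 6.9847 rad/s.
N = 60ω/(2π) = 66.699 rpm.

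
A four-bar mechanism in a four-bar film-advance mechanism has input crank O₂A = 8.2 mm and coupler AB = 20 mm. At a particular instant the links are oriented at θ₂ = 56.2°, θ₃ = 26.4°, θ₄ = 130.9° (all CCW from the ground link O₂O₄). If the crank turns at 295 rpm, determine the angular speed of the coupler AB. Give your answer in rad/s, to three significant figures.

12.6

ω₂ = 30.89 rad/s (from 295 rpm).
Differentiating the loop-closure r₂e^{iθ₂}+r₃e^{iθ₃}=r₁+r₄e^{iθ₄} gives r₂ω₂e^{iθ₂}+r₃ω₃e^{iθ₃}=r₄ω₄e^{iθ₄}.
Eliminating the other unknown: ω₃ = r₂ω₂ sin(θ₄−θ₂) / [r₃ sin(θ₃−θ₄)].
Numerator sine = +0.96456; denominator sine = -0.96815.
Result = 0.0082·30.89·(+0.96456) / (0.02·(-0.96815)) = -12.619 rad/s; magnitude 12.619 rad/s.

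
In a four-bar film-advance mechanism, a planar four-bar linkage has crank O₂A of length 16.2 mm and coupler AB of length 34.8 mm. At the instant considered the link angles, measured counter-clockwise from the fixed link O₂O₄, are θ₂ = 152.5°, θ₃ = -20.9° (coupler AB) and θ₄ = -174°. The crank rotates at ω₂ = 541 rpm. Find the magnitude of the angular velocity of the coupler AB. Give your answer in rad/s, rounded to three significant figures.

ω₂ = 56.65 rad/s (from 541 rpm).
Differentiating the loop-closure r₂e^{iθ₂}+r₃e^{iθ₃}=r₁+r₄e^{iθ₄} gives r₂ω₂e^{iθ₂}+r₃ω₃e^{iθ₃}=r₄ω₄e^{iθ₄}.
Eliminating the other unknown: ω₃ = r₂ω₂ sin(θ₄−θ₂) / [r₃ sin(θ₃−θ₄)].
Numerator sine = +0.55194; denominator sine = +0.45243.
Result = 0.0162·56.65·(+0.55194) / (0.0348·(+0.45243)) = +32.173 rad/s; magnitude 32.173 rad/s.

32.2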